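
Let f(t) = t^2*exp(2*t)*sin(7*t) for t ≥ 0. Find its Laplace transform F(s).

L{sin(7t)} = 7/(s^2 + 49).
Multiplying by e^(2t) shifts s → s - 2, so L{exp(2*t)*sin(7*t)} = 7/((s - 2)^2 + 49).
Then apply L{t^2·g(t)} = (-1)^2 d^2/ds^2[G(s)] with G(s) = 7/((s - 2)^2 + 49):
differentiating 2 times and applying the sign gives 14*(3*s^2 - 12*s - 37)/(s^2 - 4*s + 53)^3.

F(s) = 14*(3*s^2 - 12*s - 37)/(s^2 - 4*s + 53)^3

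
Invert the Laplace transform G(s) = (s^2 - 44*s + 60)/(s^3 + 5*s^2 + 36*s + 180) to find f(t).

Factor the denominator: s^3 + 5*s^2 + 36*s + 180 = (s + 5)*(s^2 + 36).
Partial fraction decomposition gives [5/(s + 5)] + [-4*s/(s^2 + 36)] + [-24/(s^2 + 36)].
Invert each term: 5/(s + 5) ↔ 5e^(-5t); -4·s/(s^2 + 36) ↔ -4cos(6t); -4·6/(s^2 + 36) ↔ -4sin(6t).

f(t) = -4*sin(6*t) - 4*cos(6*t) + 5*exp(-5*t)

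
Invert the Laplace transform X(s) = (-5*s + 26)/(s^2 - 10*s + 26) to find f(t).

Complete the square in the denominator: s^2 - 10*s + 26 = (s - 5)^2 + 1^2.
Split the numerator to match: -5*s + 26 = -5·(s - 5) + 1·1.
Invert each term: -5·(s - 5)/((s - 5)^2 + 1) ↔ -5e^(5t)cos(t); 1·1/((s - 5)^2 + 1) ↔ e^(5t)sin(t).

f(t) = exp(5*t)*sin(t) - 5*exp(5*t)*cos(t)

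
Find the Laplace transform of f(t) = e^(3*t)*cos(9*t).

L{cos(9t)} = s/(s^2 + 81).
By the first shifting theorem, multiplying by e^(3t) replaces s with s - 3.

(s - 3)/((s - 3)^2 + 81)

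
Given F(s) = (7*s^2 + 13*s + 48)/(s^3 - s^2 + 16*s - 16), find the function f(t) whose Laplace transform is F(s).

Factor the denominator: s^3 - s^2 + 16*s - 16 = (s - 1)*(s^2 + 16).
Partial fraction decomposition gives [4/(s - 1)] + [3*s/(s^2 + 16)] + [16/(s^2 + 16)].
Invert each term: 4/(s - 1) ↔ 4e^(t); 3·s/(s^2 + 16) ↔ 3cos(4t); 4·4/(s^2 + 16) ↔ 4sin(4t).

f(t) = 4*exp(t) + 4*sin(4*t) + 3*cos(4*t)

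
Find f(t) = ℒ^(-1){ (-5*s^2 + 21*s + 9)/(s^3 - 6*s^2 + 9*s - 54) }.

Factor the denominator: s^3 - 6*s^2 + 9*s - 54 = (s - 6)*(s^2 + 9).
Partial fraction decomposition gives [-1/(s - 6)] + [-4*s/(s^2 + 9)] + [-3/(s^2 + 9)].
Invert each term: -1/(s - 6) ↔ -e^(6t); -4·s/(s^2 + 9) ↔ -4cos(3t); -1·3/(s^2 + 9) ↔ -sin(3t).

f(t) = -exp(6*t) - sin(3*t) - 4*cos(3*t)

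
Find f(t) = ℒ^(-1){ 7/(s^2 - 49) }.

Since L{sinh(7t)} = 7/(s^2 - 49), the inverse is sinh(7*t).

f(t) = sinh(7*t)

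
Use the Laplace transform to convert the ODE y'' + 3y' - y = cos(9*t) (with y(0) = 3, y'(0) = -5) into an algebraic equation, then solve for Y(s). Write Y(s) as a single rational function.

Transform both sides with L{·}.
With L{y''} = s^2 Y - s·y(0) - y'(0) and L{y'} = sY - y(0), with y(0) = 3, y'(0) = -5: the LHS transforms to (s^2 + 3*s - 1)Y - (3*s + 4).
The right side is L{cos(9*t)} = s/(s^2 + 81).
So (s^2 + 3*s - 1)Y = s/(s^2 + 81) + (3*s + 4).
Isolate Y and clear denominators.

Y(s) = (3*s^3 + 4*s^2 + 244*s + 324)/(s^4 + 3*s^3 + 80*s^2 + 243*s - 81)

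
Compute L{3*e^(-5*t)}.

3/(s + 5)

L{3} = 3/s.
By the first shifting theorem, multiplying by e^(-5t) replaces s with s + 5.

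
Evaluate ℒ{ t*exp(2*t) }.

L{t} = 1!/s^2 = 1/s^2.
By the first shifting theorem, multiplying by e^(2t) replaces s with s - 2.

(s - 2)^(-2)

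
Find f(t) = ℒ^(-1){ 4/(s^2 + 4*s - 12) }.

Rewrite the denominator: s^2 + 4*s - 12 = (s + 2)^2 - 16.
The form in (s + 2) signals a first-shifting-theorem factor e^(-2t).
Since L{sinh(4t)} = 4/(s^2 - 16), the inverse is exp(-2*t)*sinh(4*t).

f(t) = exp(-2*t)*sinh(4*t)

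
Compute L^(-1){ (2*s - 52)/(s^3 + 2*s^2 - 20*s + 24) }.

-6*t*exp(2*t) + exp(2*t) - exp(-6*t)

Factor the denominator: s^3 + 2*s^2 - 20*s + 24 = (s - 2)^2*(s + 6).
Partial fraction decomposition gives [1/(s - 2)] + [-6/(s - 2)^2] + [-1/(s + 6)].
Invert each term: 1/(s - 2) ↔ e^(2t); -6/(s - 2)^2 ↔ -6t·e^(2t); -1/(s + 6) ↔ -e^(-6t).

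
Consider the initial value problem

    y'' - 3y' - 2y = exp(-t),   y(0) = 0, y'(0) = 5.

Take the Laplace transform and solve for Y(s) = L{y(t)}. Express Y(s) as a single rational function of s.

Y(s) = (5*s + 6)/(s^3 - 2*s^2 - 5*s - 2)

Apply the Laplace transform to the equation.
Using L{y''} = s^2 Y - s·y(0) - y'(0) and L{y'} = sY - y(0), with y(0) = 0, y'(0) = 5, the left side becomes (s^2 - 3*s - 2)Y - (5).
The right side is L{exp(-t)} = 1/(s + 1).
So (s^2 - 3*s - 2)Y = 1/(s + 1) + (5).
Isolate Y and clear denominators.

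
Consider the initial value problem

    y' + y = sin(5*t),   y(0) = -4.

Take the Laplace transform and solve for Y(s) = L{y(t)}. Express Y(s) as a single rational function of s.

Y(s) = (-4*s^2 - 95)/(s^3 + s^2 + 25*s + 25)

Transform both sides with L{·}.
With L{y'} = sY - y(0) = sY - (-4): the LHS transforms to (s + 1)Y - (-4).
The right side is L{sin(5*t)} = 5/(s^2 + 25).
So (s + 1)Y = 5/(s^2 + 25) + (-4).
Divide through and combine into a single rational function.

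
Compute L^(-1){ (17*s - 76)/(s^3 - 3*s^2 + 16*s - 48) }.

-exp(3*t) + 5*sin(4*t) + cos(4*t)

Factor the denominator: s^3 - 3*s^2 + 16*s - 48 = (s - 3)*(s^2 + 16).
Partial fraction decomposition gives [-1/(s - 3)] + [s/(s^2 + 16)] + [20/(s^2 + 16)].
Invert each term: -1/(s - 3) ↔ -e^(3t); 1·s/(s^2 + 16) ↔ cos(4t); 5·4/(s^2 + 16) ↔ 5sin(4t).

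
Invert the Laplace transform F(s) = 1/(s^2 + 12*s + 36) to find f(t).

Rewrite the denominator: s^2 + 12*s + 36 = (s + 6)^2.
The form in (s + 6) signals a first-shifting-theorem factor e^(-6t).
Since L{t} = 1!/s^2 = 1/s^2, the inverse is t*exp(-6*t).

f(t) = t*exp(-6*t)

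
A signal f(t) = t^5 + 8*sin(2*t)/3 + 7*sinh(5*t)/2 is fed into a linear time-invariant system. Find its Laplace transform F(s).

Apply the Laplace transform termwise.
(7/2)·[L{sinh(5t)} = 5/(s^2 - 25)]; (8/3)·[L{sin(2t)} = 2/(s^2 + 4)]; L{t^5} = 5!/s^6 = 120/s^6.

F(s) = 16/(3*(s^2 + 4)) + 35/(2*(s^2 - 25)) + 120/s^6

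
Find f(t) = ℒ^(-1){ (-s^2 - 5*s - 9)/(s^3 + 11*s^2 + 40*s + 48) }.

Factor the denominator: s^3 + 11*s^2 + 40*s + 48 = (s + 3)*(s + 4)^2.
Partial fraction decomposition gives [2/(s + 4)] + [5/(s + 4)^2] + [-3/(s + 3)].
Invert each term: 2/(s + 4) ↔ 2e^(-4t); 5/(s + 4)^2 ↔ 5t·e^(-4t); -3/(s + 3) ↔ -3e^(-3t).

f(t) = 5*t*exp(-4*t) - 3*exp(-3*t) + 2*exp(-4*t)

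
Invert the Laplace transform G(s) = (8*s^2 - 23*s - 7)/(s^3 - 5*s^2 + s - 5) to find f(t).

Factor the denominator: s^3 - 5*s^2 + s - 5 = (s - 5)*(s^2 + 1).
Partial fraction decomposition gives [3/(s - 5)] + [5*s/(s^2 + 1)] + [2/(s^2 + 1)].
Invert each term: 3/(s - 5) ↔ 3e^(5t); 5·s/(s^2 + 1) ↔ 5cos(t); 2·1/(s^2 + 1) ↔ 2sin(t).

f(t) = 3*exp(5*t) + 2*sin(t) + 5*cos(t)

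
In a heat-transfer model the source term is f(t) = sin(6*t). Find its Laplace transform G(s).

G(s) = 6/(s^2 + 36)

L{sin(6t)} = 6/(s^2 + 36).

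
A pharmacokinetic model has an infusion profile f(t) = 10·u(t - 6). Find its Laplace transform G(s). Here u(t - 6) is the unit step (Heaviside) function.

By the second shifting theorem, L{u(t - c)·g(t - c)} = e^(-cs)·H(s) with c = 6 and H(s) = L{g(t)}.
L{10} = 10/s.

G(s) = 10*exp(-6*s)/s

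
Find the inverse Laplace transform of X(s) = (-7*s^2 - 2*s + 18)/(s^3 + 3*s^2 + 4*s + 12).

5*sin(2*t) - 4*cos(2*t) - 3*exp(-3*t)

Factor the denominator: s^3 + 3*s^2 + 4*s + 12 = (s + 3)*(s^2 + 4).
Partial fraction decomposition gives [-3/(s + 3)] + [-4*s/(s^2 + 4)] + [10/(s^2 + 4)].
Invert each term: -3/(s + 3) ↔ -3e^(-3t); -4·s/(s^2 + 4) ↔ -4cos(2t); 5·2/(s^2 + 4) ↔ 5sin(2t).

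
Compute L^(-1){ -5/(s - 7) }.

Since L{e^(7t)} = 1/(s - 7), the inverse is exp(7*t), scaled by -5.

-5*exp(7*t)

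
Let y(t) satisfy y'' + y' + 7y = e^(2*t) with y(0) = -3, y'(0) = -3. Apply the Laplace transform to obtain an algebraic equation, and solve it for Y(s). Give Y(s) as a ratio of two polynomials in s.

Y(s) = (-3*s^2 + 13)/(s^3 - s^2 + 5*s - 14)

Take the Laplace transform of both sides.
The derivative rules (L{y''} = s^2 Y - s·y(0) - y'(0) and L{y'} = sY - y(0), with y(0) = -3, y'(0) = -3) turn the left side into (s^2 + s + 7)Y - (-3*s - 6).
The right side is L{e^(2*t)} = 1/(s - 2).
So (s^2 + s + 7)Y = 1/(s - 2) + (-3*s - 6).
Divide through and combine into a single rational function.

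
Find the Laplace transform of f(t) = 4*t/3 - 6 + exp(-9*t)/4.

Apply the Laplace transform termwise.
L{-6} = -6/s; (1/4)·[L{e^(-9t)} = 1/(s + 9)]; (4/3)·[L{t} = 1!/s^2 = 1/s^2].

1/(4*(s + 9)) - 6/s + 4/(3*s^2)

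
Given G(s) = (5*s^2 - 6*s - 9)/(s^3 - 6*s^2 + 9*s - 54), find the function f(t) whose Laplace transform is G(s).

f(t) = 3*exp(6*t) + 2*sin(3*t) + 2*cos(3*t)

Factor the denominator: s^3 - 6*s^2 + 9*s - 54 = (s - 6)*(s^2 + 9).
Partial fraction decomposition gives [3/(s - 6)] + [2*s/(s^2 + 9)] + [6/(s^2 + 9)].
Invert each term: 3/(s - 6) ↔ 3e^(6t); 2·s/(s^2 + 9) ↔ 2cos(3t); 2·3/(s^2 + 9) ↔ 2sin(3t).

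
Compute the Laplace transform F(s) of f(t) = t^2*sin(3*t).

L{sin(3t)} = 3/(s^2 + 9).
Then apply L{t^2·g(t)} = (-1)^2 d^2/ds^2[G(s)] with G(s) = 3/(s^2 + 9):
differentiating 2 times and applying the sign gives 18*(s^2 - 3)/(s^2 + 9)^3.

F(s) = 18*(s^2 - 3)/(s^2 + 9)^3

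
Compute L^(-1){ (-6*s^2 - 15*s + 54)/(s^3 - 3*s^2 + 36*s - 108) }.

-exp(3*t) - 5*sin(6*t) - 5*cos(6*t)

Factor the denominator: s^3 - 3*s^2 + 36*s - 108 = (s - 3)*(s^2 + 36).
Partial fraction decomposition gives [-1/(s - 3)] + [-5*s/(s^2 + 36)] + [-30/(s^2 + 36)].
Invert each term: -1/(s - 3) ↔ -e^(3t); -5·s/(s^2 + 36) ↔ -5cos(6t); -5·6/(s^2 + 36) ↔ -5sin(6t).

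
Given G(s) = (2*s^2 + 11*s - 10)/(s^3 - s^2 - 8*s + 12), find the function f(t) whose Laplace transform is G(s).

f(t) = 4*t*exp(2*t) + 3*exp(2*t) - exp(-3*t)

Factor the denominator: s^3 - s^2 - 8*s + 12 = (s - 2)^2*(s + 3).
Partial fraction decomposition gives [3/(s - 2)] + [4/(s - 2)^2] + [-1/(s + 3)].
Invert each term: 3/(s - 2) ↔ 3e^(2t); 4/(s - 2)^2 ↔ 4t·e^(2t); -1/(s + 3) ↔ -e^(-3t).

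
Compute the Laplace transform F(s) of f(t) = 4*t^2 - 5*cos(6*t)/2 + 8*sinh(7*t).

By linearity of the Laplace transform, transform each term separately.
(-5/2)·[L{cos(6t)} = s/(s^2 + 36)]; (4)·[L{t^2} = 2!/s^3 = 2/s^3]; (8)·[L{sinh(7t)} = 7/(s^2 - 49)].

F(s) = -5*s/(2*(s^2 + 36)) + 56/(s^2 - 49) + 8/s^3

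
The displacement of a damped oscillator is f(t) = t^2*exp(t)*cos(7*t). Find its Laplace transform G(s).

L{cos(7t)} = s/(s^2 + 49).
Multiplying by e^(t) shifts s → s - 1, so L{exp(t)*cos(7*t)} = (s - 1)/((s - 1)^2 + 49).
Then apply L{t^2·g(t)} = (-1)^2 d^2/ds^2[H(s)] with H(s) = (s - 1)/((s - 1)^2 + 49):
differentiating 2 times and applying the sign gives 2*(s - 1)*(s^2 - 2*s - 146)/(s^2 - 2*s + 50)^3.

G(s) = 2*(s - 1)*(s^2 - 2*s - 146)/(s^2 - 2*s + 50)^3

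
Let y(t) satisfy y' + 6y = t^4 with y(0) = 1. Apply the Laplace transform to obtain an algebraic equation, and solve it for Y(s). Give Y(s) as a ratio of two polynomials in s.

Transform both sides with L{·}.
The derivative rules (L{y'} = sY - y(0) = sY - 1) turn the left side into (s + 6)Y - (1).
The right side is L{t^4} = 24/s^5.
So (s + 6)Y = 24/s^5 + (1).
Solve for Y(s) and write it as one ratio of polynomials.

Y(s) = (s^5 + 24)/(s^6 + 6*s^5)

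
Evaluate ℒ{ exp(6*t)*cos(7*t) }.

L{cos(7t)} = s/(s^2 + 49).
By the first shifting theorem, multiplying by e^(6t) replaces s with s - 6.

(s - 6)/((s - 6)^2 + 49)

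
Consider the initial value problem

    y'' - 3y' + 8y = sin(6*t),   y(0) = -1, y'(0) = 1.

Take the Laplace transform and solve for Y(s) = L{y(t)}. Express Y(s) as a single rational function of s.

Y(s) = (-s^3 + 4*s^2 - 36*s + 150)/(s^4 - 3*s^3 + 44*s^2 - 108*s + 288)

Laplace-transform each side.
Using L{y''} = s^2 Y - s·y(0) - y'(0) and L{y'} = sY - y(0), with y(0) = -1, y'(0) = 1, the left side becomes (s^2 - 3*s + 8)Y - (-s + 4).
The right side is L{sin(6*t)} = 6/(s^2 + 36).
So (s^2 - 3*s + 8)Y = 6/(s^2 + 36) + (-s + 4).
Isolate Y and clear denominators.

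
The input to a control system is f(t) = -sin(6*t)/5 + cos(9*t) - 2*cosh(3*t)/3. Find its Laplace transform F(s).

F(s) = s/(s^2 + 81) - 2*s/(3*(s^2 - 9)) - 6/(5*(s^2 + 36))

The transform is linear, so treat each term independently.
(-1/5)·[L{sin(6t)} = 6/(s^2 + 36)]; L{cos(9t)} = s/(s^2 + 81); (-2/3)·[L{cosh(3t)} = s/(s^2 - 9)].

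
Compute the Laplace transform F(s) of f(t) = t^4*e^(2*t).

L{t^4} = 4!/s^5 = 24/s^5.
By the first shifting theorem, multiplying by e^(2t) replaces s with s - 2.

F(s) = 24/(s - 2)^5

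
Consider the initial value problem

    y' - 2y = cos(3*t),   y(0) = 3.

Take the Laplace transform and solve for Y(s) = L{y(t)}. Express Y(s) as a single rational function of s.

Transform both sides with L{·}.
The derivative rules (L{y'} = sY - y(0) = sY - 3) turn the left side into (s - 2)Y - (3).
The right side is L{cos(3*t)} = s/(s^2 + 9).
So (s - 2)Y = s/(s^2 + 9) + (3).
Isolate Y and clear denominators.

Y(s) = (3*s^2 + s + 27)/(s^3 - 2*s^2 + 9*s - 18)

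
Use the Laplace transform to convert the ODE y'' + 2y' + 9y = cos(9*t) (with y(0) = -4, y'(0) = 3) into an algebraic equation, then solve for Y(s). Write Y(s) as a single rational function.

Y(s) = (-4*s^3 - 5*s^2 - 323*s - 405)/(s^4 + 2*s^3 + 90*s^2 + 162*s + 729)

Laplace-transform each side.
With L{y''} = s^2 Y - s·y(0) - y'(0) and L{y'} = sY - y(0), with y(0) = -4, y'(0) = 3: the LHS transforms to (s^2 + 2*s + 9)Y - (-4*s - 5).
The right side is L{cos(9*t)} = s/(s^2 + 81).
So (s^2 + 2*s + 9)Y = s/(s^2 + 81) + (-4*s - 5).
Solve for Y(s) and write it as one ratio of polynomials.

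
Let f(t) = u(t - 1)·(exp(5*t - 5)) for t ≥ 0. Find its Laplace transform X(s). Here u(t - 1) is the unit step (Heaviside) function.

By the second shifting theorem, L{u(t - c)·g(t - c)} = e^(-cs)·G(s) with c = 1 and G(s) = L{g(t)}.
L{e^(5t)} = 1/(s - 5).

X(s) = exp(-s)/(s - 5)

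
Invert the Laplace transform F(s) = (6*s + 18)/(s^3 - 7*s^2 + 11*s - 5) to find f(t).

Factor the denominator: s^3 - 7*s^2 + 11*s - 5 = (s - 5)*(s - 1)^2.
Partial fraction decomposition gives [-3/(s - 1)] + [-6/(s - 1)^2] + [3/(s - 5)].
Invert each term: -3/(s - 1) ↔ -3e^(t); -6/(s - 1)^2 ↔ -6t·e^(t); 3/(s - 5) ↔ 3e^(5t).

f(t) = -6*t*exp(t) + 3*exp(5*t) - 3*exp(t)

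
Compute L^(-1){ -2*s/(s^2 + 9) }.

-2*cos(3*t)

Since L{cos(3t)} = s/(s^2 + 9), the inverse is cos(3*t), scaled by -2.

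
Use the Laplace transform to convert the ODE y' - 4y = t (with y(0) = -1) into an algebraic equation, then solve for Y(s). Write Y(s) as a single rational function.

Y(s) = (-s^2 + 1)/(s^3 - 4*s^2)

Laplace-transform each side.
The derivative rules (L{y'} = sY - y(0) = sY - (-1)) turn the left side into (s - 4)Y - (-1).
The right side is L{t} = s^(-2).
So (s - 4)Y = s^(-2) + (-1).
Solve for Y(s) and write it as one ratio of polynomials.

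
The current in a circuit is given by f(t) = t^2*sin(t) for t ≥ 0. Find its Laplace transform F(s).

L{sin(t)} = 1/(s^2 + 1).
Then apply L{t^2·g(t)} = (-1)^2 d^2/ds^2[G(s)] with G(s) = 1/(s^2 + 1):
differentiating 2 times and applying the sign gives 2*(3*s^2 - 1)/(s^2 + 1)^3.

F(s) = 2*(3*s^2 - 1)/(s^2 + 1)^3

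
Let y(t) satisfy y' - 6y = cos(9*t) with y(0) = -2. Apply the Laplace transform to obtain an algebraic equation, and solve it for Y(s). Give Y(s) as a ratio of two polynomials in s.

Y(s) = (-2*s^2 + s - 162)/(s^3 - 6*s^2 + 81*s - 486)

Take the Laplace transform of both sides.
Using L{y'} = sY - y(0) = sY - (-2), the left side becomes (s - 6)Y - (-2).
The right side is L{cos(9*t)} = s/(s^2 + 81).
So (s - 6)Y = s/(s^2 + 81) + (-2).
Solve for Y(s) and write it as one ratio of polynomials.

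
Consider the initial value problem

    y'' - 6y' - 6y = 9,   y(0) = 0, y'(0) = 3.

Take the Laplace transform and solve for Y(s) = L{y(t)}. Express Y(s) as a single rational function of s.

Laplace-transform each side.
The derivative rules (L{y''} = s^2 Y - s·y(0) - y'(0) and L{y'} = sY - y(0), with y(0) = 0, y'(0) = 3) turn the left side into (s^2 - 6*s - 6)Y - (3).
The right side is L{9} = 9/s.
So (s^2 - 6*s - 6)Y = 9/s + (3).
Divide through and combine into a single rational function.

Y(s) = (3*s + 9)/(s^3 - 6*s^2 - 6*s)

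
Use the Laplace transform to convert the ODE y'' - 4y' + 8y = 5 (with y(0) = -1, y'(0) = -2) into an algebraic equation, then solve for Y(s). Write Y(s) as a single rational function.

Y(s) = (-s^2 + 2*s + 5)/(s^3 - 4*s^2 + 8*s)

Apply the Laplace transform to the equation.
With L{y''} = s^2 Y - s·y(0) - y'(0) and L{y'} = sY - y(0), with y(0) = -1, y'(0) = -2: the LHS transforms to (s^2 - 4*s + 8)Y - (-s + 2).
The right side is L{5} = 5/s.
So (s^2 - 4*s + 8)Y = 5/s + (-s + 2).
Solve for Y(s) and write it as one ratio of polynomials.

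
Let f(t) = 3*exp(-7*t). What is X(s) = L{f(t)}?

L{3} = 3/s.
By the first shifting theorem, multiplying by e^(-7t) replaces s with s + 7.

X(s) = 3/(s + 7)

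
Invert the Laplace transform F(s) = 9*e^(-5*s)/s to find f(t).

f(t) = Heaviside(t - 5)*(9)

The factor e^(-5s) signals a time shift by c = 5 (second shifting theorem).
L{9} = 9/s, so L^-1{9/s} = 9.
Hence the inverse is u(t - 5) times that function evaluated at t - 5.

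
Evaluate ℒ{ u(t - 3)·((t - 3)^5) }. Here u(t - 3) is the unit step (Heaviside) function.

120*exp(-3*s)/s^6

By the second shifting theorem, L{u(t - c)·g(t - c)} = e^(-cs)·G(s) with c = 3 and G(s) = L{g(t)}.
L{t^5} = 5!/s^6 = 120/s^6.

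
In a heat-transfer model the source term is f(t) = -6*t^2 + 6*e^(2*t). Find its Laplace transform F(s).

F(s) = 6/(s - 2) - 12/s^3

By linearity of the Laplace transform, transform each term separately.
(-6)·[L{t^2} = 2!/s^3 = 2/s^3]; (6)·[L{e^(2t)} = 1/(s - 2)].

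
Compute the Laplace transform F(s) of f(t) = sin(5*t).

L{sin(5t)} = 5/(s^2 + 25).

F(s) = 5/(s^2 + 25)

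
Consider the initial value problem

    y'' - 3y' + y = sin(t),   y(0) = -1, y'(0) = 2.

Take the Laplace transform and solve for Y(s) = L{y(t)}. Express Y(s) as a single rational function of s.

Y(s) = (-s^3 + 5*s^2 - s + 6)/(s^4 - 3*s^3 + 2*s^2 - 3*s + 1)

Take the Laplace transform of both sides.
The derivative rules (L{y''} = s^2 Y - s·y(0) - y'(0) and L{y'} = sY - y(0), with y(0) = -1, y'(0) = 2) turn the left side into (s^2 - 3*s + 1)Y - (-s + 5).
The right side is L{sin(t)} = 1/(s^2 + 1).
So (s^2 - 3*s + 1)Y = 1/(s^2 + 1) + (-s + 5).
Isolate Y and clear denominators.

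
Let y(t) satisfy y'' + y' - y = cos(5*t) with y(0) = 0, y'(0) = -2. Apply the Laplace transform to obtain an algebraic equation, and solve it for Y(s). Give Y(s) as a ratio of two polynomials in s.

Take the Laplace transform of both sides.
Using L{y''} = s^2 Y - s·y(0) - y'(0) and L{y'} = sY - y(0), with y(0) = 0, y'(0) = -2, the left side becomes (s^2 + s - 1)Y - (-2).
The right side is L{cos(5*t)} = s/(s^2 + 25).
So (s^2 + s - 1)Y = s/(s^2 + 25) + (-2).
Isolate Y and clear denominators.

Y(s) = (-2*s^2 + s - 50)/(s^4 + s^3 + 24*s^2 + 25*s - 25)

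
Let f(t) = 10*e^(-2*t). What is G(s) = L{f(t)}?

L{10} = 10/s.
By the first shifting theorem, multiplying by e^(-2t) replaces s with s + 2.

G(s) = 10/(s + 2)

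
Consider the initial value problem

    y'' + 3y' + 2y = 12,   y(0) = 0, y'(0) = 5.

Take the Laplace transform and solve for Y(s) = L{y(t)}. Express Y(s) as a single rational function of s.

Laplace-transform each side.
Using L{y''} = s^2 Y - s·y(0) - y'(0) and L{y'} = sY - y(0), with y(0) = 0, y'(0) = 5, the left side becomes (s^2 + 3*s + 2)Y - (5).
The right side is L{12} = 12/s.
So (s^2 + 3*s + 2)Y = 12/s + (5).
Solve for Y(s) and write it as one ratio of polynomials.

Y(s) = (5*s + 12)/(s^3 + 3*s^2 + 2*s)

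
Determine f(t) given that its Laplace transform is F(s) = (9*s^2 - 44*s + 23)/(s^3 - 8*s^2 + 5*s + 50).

f(t) = 4*t*exp(5*t) + 6*exp(5*t) + 3*exp(-2*t)

Factor the denominator: s^3 - 8*s^2 + 5*s + 50 = (s - 5)^2*(s + 2).
Partial fraction decomposition gives [6/(s - 5)] + [4/(s - 5)^2] + [3/(s + 2)].
Invert each term: 6/(s - 5) ↔ 6e^(5t); 4/(s - 5)^2 ↔ 4t·e^(5t); 3/(s + 2) ↔ 3e^(-2t).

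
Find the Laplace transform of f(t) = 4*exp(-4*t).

4/(s + 4)

L{4} = 4/s.
By the first shifting theorem, multiplying by e^(-4t) replaces s with s + 4.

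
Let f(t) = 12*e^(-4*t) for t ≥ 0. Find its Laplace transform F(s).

L{12} = 12/s.
By the first shifting theorem, multiplying by e^(-4t) replaces s with s + 4.

F(s) = 12/(s + 4)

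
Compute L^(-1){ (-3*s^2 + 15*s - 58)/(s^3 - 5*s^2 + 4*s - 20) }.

-2*exp(5*t) + 5*sin(2*t) - cos(2*t)

Factor the denominator: s^3 - 5*s^2 + 4*s - 20 = (s - 5)*(s^2 + 4).
Partial fraction decomposition gives [-2/(s - 5)] + [-s/(s^2 + 4)] + [10/(s^2 + 4)].
Invert each term: -2/(s - 5) ↔ -2e^(5t); -1·s/(s^2 + 4) ↔ -cos(2t); 5·2/(s^2 + 4) ↔ 5sin(2t).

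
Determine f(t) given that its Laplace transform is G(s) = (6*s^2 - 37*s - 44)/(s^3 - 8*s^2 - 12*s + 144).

Factor the denominator: s^3 - 8*s^2 - 12*s + 144 = (s - 6)^2*(s + 4).
Partial fraction decomposition gives [4/(s - 6)] + [-5/(s - 6)^2] + [2/(s + 4)].
Invert each term: 4/(s - 6) ↔ 4e^(6t); -5/(s - 6)^2 ↔ -5t·e^(6t); 2/(s + 4) ↔ 2e^(-4t).

f(t) = -5*t*exp(6*t) + 4*exp(6*t) + 2*exp(-4*t)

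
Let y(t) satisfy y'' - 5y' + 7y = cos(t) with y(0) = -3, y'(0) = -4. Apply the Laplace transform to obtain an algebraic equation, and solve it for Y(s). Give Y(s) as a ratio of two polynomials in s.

Transform both sides with L{·}.
With L{y''} = s^2 Y - s·y(0) - y'(0) and L{y'} = sY - y(0), with y(0) = -3, y'(0) = -4: the LHS transforms to (s^2 - 5*s + 7)Y - (-3*s + 11).
The right side is L{cos(t)} = s/(s^2 + 1).
So (s^2 - 5*s + 7)Y = s/(s^2 + 1) + (-3*s + 11).
Solve for Y(s) and write it as one ratio of polynomials.

Y(s) = (-3*s^3 + 11*s^2 - 2*s + 11)/(s^4 - 5*s^3 + 8*s^2 - 5*s + 7)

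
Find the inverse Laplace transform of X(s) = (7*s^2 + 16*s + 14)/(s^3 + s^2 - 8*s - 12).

Factor the denominator: s^3 + s^2 - 8*s - 12 = (s - 3)*(s + 2)^2.
Partial fraction decomposition gives [2/(s + 2)] + [-2/(s + 2)^2] + [5/(s - 3)].
Invert each term: 2/(s + 2) ↔ 2e^(-2t); -2/(s + 2)^2 ↔ -2t·e^(-2t); 5/(s - 3) ↔ 5e^(3t).

-2*t*exp(-2*t) + 5*exp(3*t) + 2*exp(-2*t)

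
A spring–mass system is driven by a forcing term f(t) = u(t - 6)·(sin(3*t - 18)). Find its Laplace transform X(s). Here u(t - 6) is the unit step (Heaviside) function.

X(s) = 3*exp(-6*s)/(s^2 + 9)

By the second shifting theorem, L{u(t - c)·g(t - c)} = e^(-cs)·G(s) with c = 6 and G(s) = L{g(t)}.
L{sin(3t)} = 3/(s^2 + 9).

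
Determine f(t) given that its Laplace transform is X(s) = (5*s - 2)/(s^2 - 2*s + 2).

f(t) = 3*exp(t)*sin(t) + 5*exp(t)*cos(t)

Complete the square in the denominator: s^2 - 2*s + 2 = (s - 1)^2 + 1^2.
Split the numerator to match: 5*s - 2 = 5·(s - 1) + 3·1.
Invert each term: 5·(s - 1)/((s - 1)^2 + 1) ↔ 5e^(t)cos(t); 3·1/((s - 1)^2 + 1) ↔ 3e^(t)sin(t).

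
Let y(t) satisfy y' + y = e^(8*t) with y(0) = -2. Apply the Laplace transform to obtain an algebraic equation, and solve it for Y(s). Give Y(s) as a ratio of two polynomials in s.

Take the Laplace transform of both sides.
Using L{y'} = sY - y(0) = sY - (-2), the left side becomes (s + 1)Y - (-2).
The right side is L{e^(8*t)} = 1/(s - 8).
So (s + 1)Y = 1/(s - 8) + (-2).
Divide through and combine into a single rational function.

Y(s) = (-2*s + 17)/(s^2 - 7*s - 8)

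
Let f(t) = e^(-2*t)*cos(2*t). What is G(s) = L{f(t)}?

L{cos(2t)} = s/(s^2 + 4).
By the first shifting theorem, multiplying by e^(-2t) replaces s with s + 2.

G(s) = (s + 2)/((s + 2)^2 + 4)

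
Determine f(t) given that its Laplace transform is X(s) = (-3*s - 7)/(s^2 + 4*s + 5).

Complete the square in the denominator: s^2 + 4*s + 5 = (s + 2)^2 + 1^2.
Split the numerator to match: -3*s - 7 = -3·(s + 2) - 1·1.
Invert each term: -3·(s + 2)/((s + 2)^2 + 1) ↔ -3e^(-2t)cos(t); -1·1/((s + 2)^2 + 1) ↔ -e^(-2t)sin(t).

f(t) = -exp(-2*t)*sin(t) - 3*exp(-2*t)*cos(t)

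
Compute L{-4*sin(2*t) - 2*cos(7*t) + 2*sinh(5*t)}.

-2*s/(s^2 + 49) - 8/(s^2 + 4) + 10/(s^2 - 25)

Apply the Laplace transform termwise.
(-4)·[L{sin(2t)} = 2/(s^2 + 4)]; (-2)·[L{cos(7t)} = s/(s^2 + 49)]; (2)·[L{sinh(5t)} = 5/(s^2 - 25)].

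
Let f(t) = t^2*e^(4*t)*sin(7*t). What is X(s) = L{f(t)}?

L{sin(7t)} = 7/(s^2 + 49).
Multiplying by e^(4t) shifts s → s - 4, so L{e^(4*t)*sin(7*t)} = 7/((s - 4)^2 + 49).
Then apply L{t^2·g(t)} = (-1)^2 d^2/ds^2[G(s)] with G(s) = 7/((s - 4)^2 + 49):
differentiating 2 times and applying the sign gives 14*(3*s^2 - 24*s - 1)/(s^2 - 8*s + 65)^3.

X(s) = 14*(3*s^2 - 24*s - 1)/(s^2 - 8*s + 65)^3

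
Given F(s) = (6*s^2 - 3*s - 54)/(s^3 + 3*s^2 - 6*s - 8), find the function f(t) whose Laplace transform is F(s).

f(t) = -2*exp(2*t) + 5*exp(-t) + 3*exp(-4*t)

Factor the denominator: s^3 + 3*s^2 - 6*s - 8 = (s - 2)*(s + 1)*(s + 4).
Partial fraction decomposition gives [3/(s + 4)] + [5/(s + 1)] + [-2/(s - 2)].
Invert each term: 3/(s + 4) ↔ 3e^(-4t); 5/(s + 1) ↔ 5e^(-t); -2/(s - 2) ↔ -2e^(2t).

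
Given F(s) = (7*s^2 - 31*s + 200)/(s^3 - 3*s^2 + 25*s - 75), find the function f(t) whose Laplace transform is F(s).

f(t) = 5*exp(3*t) - 5*sin(5*t) + 2*cos(5*t)

Factor the denominator: s^3 - 3*s^2 + 25*s - 75 = (s - 3)*(s^2 + 25).
Partial fraction decomposition gives [5/(s - 3)] + [2*s/(s^2 + 25)] + [-25/(s^2 + 25)].
Invert each term: 5/(s - 3) ↔ 5e^(3t); 2·s/(s^2 + 25) ↔ 2cos(5t); -5·5/(s^2 + 25) ↔ -5sin(5t).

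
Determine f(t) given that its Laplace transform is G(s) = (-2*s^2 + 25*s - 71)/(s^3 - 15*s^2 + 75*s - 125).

Factor the denominator: s^3 - 15*s^2 + 75*s - 125 = (s - 5)^3.
Partial fraction decomposition gives [-2/(s - 5)] + [5/(s - 5)^2] + [4/(s - 5)^3].
Invert each term: -2/(s - 5) ↔ -2e^(5t); 5/(s - 5)^2 ↔ 5t·e^(5t); 4/(s - 5)^3 ↔ (2)t^2·e^(5t).

f(t) = 2*t^2*exp(5*t) + 5*t*exp(5*t) - 2*exp(5*t)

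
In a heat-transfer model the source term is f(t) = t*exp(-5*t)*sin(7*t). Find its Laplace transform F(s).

F(s) = 14*(s + 5)/(s^2 + 10*s + 74)^2

L{sin(7t)} = 7/(s^2 + 49).
Multiplying by e^(-5t) shifts s → s + 5, so L{exp(-5*t)*sin(7*t)} = 7/((s + 5)^2 + 49).
Then apply L{t·g(t)} = -d/ds[G(s)] with G(s) = 7/((s + 5)^2 + 49):
differentiating 1 time and applying the sign gives 14*(s + 5)/(s^2 + 10*s + 74)^2.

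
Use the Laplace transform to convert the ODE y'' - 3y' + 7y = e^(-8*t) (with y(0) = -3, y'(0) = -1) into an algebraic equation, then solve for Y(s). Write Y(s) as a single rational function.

Y(s) = (-3*s^2 - 16*s + 65)/(s^3 + 5*s^2 - 17*s + 56)

Laplace-transform each side.
With L{y''} = s^2 Y - s·y(0) - y'(0) and L{y'} = sY - y(0), with y(0) = -3, y'(0) = -1: the LHS transforms to (s^2 - 3*s + 7)Y - (-3*s + 8).
The right side is L{e^(-8*t)} = 1/(s + 8).
So (s^2 - 3*s + 7)Y = 1/(s + 8) + (-3*s + 8).
Solve for Y(s) and write it as one ratio of polynomials.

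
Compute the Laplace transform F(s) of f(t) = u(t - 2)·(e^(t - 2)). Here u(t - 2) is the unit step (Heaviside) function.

F(s) = exp(-2*s)/(s - 1)

By the second shifting theorem, L{u(t - c)·g(t - c)} = e^(-cs)·G(s) with c = 2 and G(s) = L{g(t)}.
L{e^(t)} = 1/(s - 1).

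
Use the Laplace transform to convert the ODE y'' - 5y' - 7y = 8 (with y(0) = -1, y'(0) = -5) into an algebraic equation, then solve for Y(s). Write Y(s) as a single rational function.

Y(s) = (-s^2 + 8)/(s^3 - 5*s^2 - 7*s)

Take the Laplace transform of both sides.
With L{y''} = s^2 Y - s·y(0) - y'(0) and L{y'} = sY - y(0), with y(0) = -1, y'(0) = -5: the LHS transforms to (s^2 - 5*s - 7)Y - (-s).
The right side is L{8} = 8/s.
So (s^2 - 5*s - 7)Y = 8/s + (-s).
Isolate Y and clear denominators.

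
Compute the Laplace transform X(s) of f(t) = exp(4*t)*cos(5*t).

L{cos(5t)} = s/(s^2 + 25).
By the first shifting theorem, multiplying by e^(4t) replaces s with s - 4.

X(s) = (s - 4)/((s - 4)^2 + 25)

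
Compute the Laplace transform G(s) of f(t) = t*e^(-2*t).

G(s) = (s + 2)^(-2)

L{t} = 1!/s^2 = 1/s^2.
By the first shifting theorem, multiplying by e^(-2t) replaces s with s + 2.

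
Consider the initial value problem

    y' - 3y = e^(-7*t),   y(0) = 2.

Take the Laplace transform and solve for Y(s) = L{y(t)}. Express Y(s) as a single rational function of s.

Y(s) = (2*s + 15)/(s^2 + 4*s - 21)

Apply the Laplace transform to the equation.
With L{y'} = sY - y(0) = sY - 2: the LHS transforms to (s - 3)Y - (2).
The right side is L{e^(-7*t)} = 1/(s + 7).
So (s - 3)Y = 1/(s + 7) + (2).
Divide through and combine into a single rational function.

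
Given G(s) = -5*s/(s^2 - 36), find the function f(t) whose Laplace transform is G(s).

Since L{cosh(6t)} = s/(s^2 - 36), the inverse is cosh(6*t), scaled by -5.

f(t) = -5*cosh(6*t)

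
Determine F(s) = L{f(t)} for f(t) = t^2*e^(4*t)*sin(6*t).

L{sin(6t)} = 6/(s^2 + 36).
Multiplying by e^(4t) shifts s → s - 4, so L{e^(4*t)*sin(6*t)} = 6/((s - 4)^2 + 36).
Then apply L{t^2·g(t)} = (-1)^2 d^2/ds^2[G(s)] with G(s) = 6/((s - 4)^2 + 36):
differentiating 2 times and applying the sign gives 36*(s^2 - 8*s + 4)/(s^2 - 8*s + 52)^3.

F(s) = 36*(s^2 - 8*s + 4)/(s^2 - 8*s + 52)^3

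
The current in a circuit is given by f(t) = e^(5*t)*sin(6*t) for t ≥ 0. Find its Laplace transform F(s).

F(s) = 6/((s - 5)^2 + 36)

L{sin(6t)} = 6/(s^2 + 36).
By the first shifting theorem, multiplying by e^(5t) replaces s with s - 5.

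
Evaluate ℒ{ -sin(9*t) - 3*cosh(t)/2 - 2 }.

The transform is linear, so treat each term independently.
L{-2} = -2/s; (-1)·[L{sin(9t)} = 9/(s^2 + 81)]; (-3/2)·[L{cosh(t)} = s/(s^2 - 1)].

-3*s/(2*(s^2 - 1)) - 9/(s^2 + 81) - 2/s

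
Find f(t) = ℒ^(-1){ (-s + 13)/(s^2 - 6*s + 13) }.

f(t) = 5*exp(3*t)*sin(2*t) - exp(3*t)*cos(2*t)

Complete the square in the denominator: s^2 - 6*s + 13 = (s - 3)^2 + 2^2.
Split the numerator to match: -s + 13 = -1·(s - 3) + 5·2.
Invert each term: -1·(s - 3)/((s - 3)^2 + 4) ↔ -e^(3t)cos(2t); 5·2/((s - 3)^2 + 4) ↔ 5e^(3t)sin(2t).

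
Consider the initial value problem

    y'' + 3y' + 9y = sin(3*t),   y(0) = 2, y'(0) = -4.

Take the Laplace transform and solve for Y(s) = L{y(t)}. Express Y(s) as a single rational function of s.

Y(s) = (2*s^3 + 2*s^2 + 18*s + 21)/(s^4 + 3*s^3 + 18*s^2 + 27*s + 81)

Transform both sides with L{·}.
Using L{y''} = s^2 Y - s·y(0) - y'(0) and L{y'} = sY - y(0), with y(0) = 2, y'(0) = -4, the left side becomes (s^2 + 3*s + 9)Y - (2*s + 2).
The right side is L{sin(3*t)} = 3/(s^2 + 9).
So (s^2 + 3*s + 9)Y = 3/(s^2 + 9) + (2*s + 2).
Divide through and combine into a single rational function.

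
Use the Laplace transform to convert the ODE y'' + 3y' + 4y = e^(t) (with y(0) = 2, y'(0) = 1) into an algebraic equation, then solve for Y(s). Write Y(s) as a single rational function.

Y(s) = (2*s^2 + 5*s - 6)/(s^3 + 2*s^2 + s - 4)

Apply the Laplace transform to the equation.
The derivative rules (L{y''} = s^2 Y - s·y(0) - y'(0) and L{y'} = sY - y(0), with y(0) = 2, y'(0) = 1) turn the left side into (s^2 + 3*s + 4)Y - (2*s + 7).
The right side is L{e^(t)} = 1/(s - 1).
So (s^2 + 3*s + 4)Y = 1/(s - 1) + (2*s + 7).
Divide through and combine into a single rational function.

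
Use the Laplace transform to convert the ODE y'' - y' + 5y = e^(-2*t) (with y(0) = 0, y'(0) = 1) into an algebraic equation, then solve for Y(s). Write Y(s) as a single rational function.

Laplace-transform each side.
With L{y''} = s^2 Y - s·y(0) - y'(0) and L{y'} = sY - y(0), with y(0) = 0, y'(0) = 1: the LHS transforms to (s^2 - s + 5)Y - (1).
The right side is L{e^(-2*t)} = 1/(s + 2).
So (s^2 - s + 5)Y = 1/(s + 2) + (1).
Isolate Y and clear denominators.

Y(s) = (s + 3)/(s^3 + s^2 + 3*s + 10)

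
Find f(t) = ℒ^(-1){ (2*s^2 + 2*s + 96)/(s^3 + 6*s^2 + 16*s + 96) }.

f(t) = 2*sin(4*t) - cos(4*t) + 3*exp(-6*t)

Factor the denominator: s^3 + 6*s^2 + 16*s + 96 = (s + 6)*(s^2 + 16).
Partial fraction decomposition gives [3/(s + 6)] + [-s/(s^2 + 16)] + [8/(s^2 + 16)].
Invert each term: 3/(s + 6) ↔ 3e^(-6t); -1·s/(s^2 + 16) ↔ -cos(4t); 2·4/(s^2 + 16) ↔ 2sin(4t).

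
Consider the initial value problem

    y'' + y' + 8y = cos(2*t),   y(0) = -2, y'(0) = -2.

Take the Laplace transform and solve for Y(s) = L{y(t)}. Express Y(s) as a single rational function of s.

Y(s) = (-2*s^3 - 4*s^2 - 7*s - 16)/(s^4 + s^3 + 12*s^2 + 4*s + 32)

Laplace-transform each side.
With L{y''} = s^2 Y - s·y(0) - y'(0) and L{y'} = sY - y(0), with y(0) = -2, y'(0) = -2: the LHS transforms to (s^2 + s + 8)Y - (-2*s - 4).
The right side is L{cos(2*t)} = s/(s^2 + 4).
So (s^2 + s + 8)Y = s/(s^2 + 4) + (-2*s - 4).
Isolate Y and clear denominators.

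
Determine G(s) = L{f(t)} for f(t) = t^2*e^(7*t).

L{e^(7t)} = 1/(s - 7).
Then apply L{t^2·g(t)} = (-1)^2 d^2/ds^2[H(s)] with H(s) = 1/(s - 7):
differentiating 2 times and applying the sign gives 2/(s - 7)^3.

G(s) = 2/(s - 7)^3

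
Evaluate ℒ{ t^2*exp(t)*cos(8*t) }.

2*(s - 1)*(s^2 - 2*s - 191)/(s^2 - 2*s + 65)^3

L{cos(8t)} = s/(s^2 + 64).
Multiplying by e^(t) shifts s → s - 1, so L{exp(t)*cos(8*t)} = (s - 1)/((s - 1)^2 + 64).
Then apply L{t^2·g(t)} = (-1)^2 d^2/ds^2[G(s)] with G(s) = (s - 1)/((s - 1)^2 + 64):
differentiating 2 times and applying the sign gives 2*(s - 1)*(s^2 - 2*s - 191)/(s^2 - 2*s + 65)^3.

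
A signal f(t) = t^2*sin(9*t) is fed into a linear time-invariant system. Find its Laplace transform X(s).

X(s) = 54*(s^2 - 27)/(s^2 + 81)^3

L{sin(9t)} = 9/(s^2 + 81).
Then apply L{t^2·g(t)} = (-1)^2 d^2/ds^2[G(s)] with G(s) = 9/(s^2 + 81):
differentiating 2 times and applying the sign gives 54*(s^2 - 27)/(s^2 + 81)^3.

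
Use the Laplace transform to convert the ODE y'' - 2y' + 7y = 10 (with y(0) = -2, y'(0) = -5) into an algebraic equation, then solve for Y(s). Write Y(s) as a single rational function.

Transform both sides with L{·}.
The derivative rules (L{y''} = s^2 Y - s·y(0) - y'(0) and L{y'} = sY - y(0), with y(0) = -2, y'(0) = -5) turn the left side into (s^2 - 2*s + 7)Y - (-2*s - 1).
The right side is L{10} = 10/s.
So (s^2 - 2*s + 7)Y = 10/s + (-2*s - 1).
Isolate Y and clear denominators.

Y(s) = (-2*s^2 - s + 10)/(s^3 - 2*s^2 + 7*s)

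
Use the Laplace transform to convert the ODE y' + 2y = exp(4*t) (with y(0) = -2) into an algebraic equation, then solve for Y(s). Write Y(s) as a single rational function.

Laplace-transform each side.
Using L{y'} = sY - y(0) = sY - (-2), the left side becomes (s + 2)Y - (-2).
The right side is L{exp(4*t)} = 1/(s - 4).
So (s + 2)Y = 1/(s - 4) + (-2).
Solve for Y(s) and write it as one ratio of polynomials.

Y(s) = (-2*s + 9)/(s^2 - 2*s - 8)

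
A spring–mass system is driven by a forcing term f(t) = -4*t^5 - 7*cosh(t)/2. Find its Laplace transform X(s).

X(s) = -7*s/(2*(s^2 - 1)) - 480/s^6

The transform is linear, so treat each term independently.
(-7/2)·[L{cosh(t)} = s/(s^2 - 1)]; (-4)·[L{t^5} = 5!/s^6 = 120/s^6].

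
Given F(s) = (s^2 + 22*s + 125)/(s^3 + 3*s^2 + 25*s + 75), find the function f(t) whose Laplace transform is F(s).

Factor the denominator: s^3 + 3*s^2 + 25*s + 75 = (s + 3)*(s^2 + 25).
Partial fraction decomposition gives [2/(s + 3)] + [-s/(s^2 + 25)] + [25/(s^2 + 25)].
Invert each term: 2/(s + 3) ↔ 2e^(-3t); -1·s/(s^2 + 25) ↔ -cos(5t); 5·5/(s^2 + 25) ↔ 5sin(5t).

f(t) = 5*sin(5*t) - cos(5*t) + 2*exp(-3*t)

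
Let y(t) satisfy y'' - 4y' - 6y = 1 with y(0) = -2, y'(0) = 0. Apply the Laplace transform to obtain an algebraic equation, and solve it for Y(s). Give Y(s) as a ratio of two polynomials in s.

Transform both sides with L{·}.
With L{y''} = s^2 Y - s·y(0) - y'(0) and L{y'} = sY - y(0), with y(0) = -2, y'(0) = 0: the LHS transforms to (s^2 - 4*s - 6)Y - (-2*s + 8).
The right side is L{1} = 1/s.
So (s^2 - 4*s - 6)Y = 1/s + (-2*s + 8).
Solve for Y(s) and write it as one ratio of polynomials.

Y(s) = (-2*s^2 + 8*s + 1)/(s^3 - 4*s^2 - 6*s)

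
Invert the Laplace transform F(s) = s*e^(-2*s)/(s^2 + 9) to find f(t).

f(t) = Heaviside(t - 2)*(cos(3*t - 6))

The factor e^(-2s) signals a time shift by c = 2 (second shifting theorem).
L{cos(3t)} = s/(s^2 + 9), so L^-1{s/(s^2 + 9)} = cos(3*t).
Hence the inverse is u(t - 2) times that function evaluated at t - 2.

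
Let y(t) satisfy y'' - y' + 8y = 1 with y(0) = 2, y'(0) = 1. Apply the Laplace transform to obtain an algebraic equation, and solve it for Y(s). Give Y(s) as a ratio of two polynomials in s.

Apply the Laplace transform to the equation.
The derivative rules (L{y''} = s^2 Y - s·y(0) - y'(0) and L{y'} = sY - y(0), with y(0) = 2, y'(0) = 1) turn the left side into (s^2 - s + 8)Y - (2*s - 1).
The right side is L{1} = 1/s.
So (s^2 - s + 8)Y = 1/s + (2*s - 1).
Divide through and combine into a single rational function.

Y(s) = (2*s^2 - s + 1)/(s^3 - s^2 + 8*s)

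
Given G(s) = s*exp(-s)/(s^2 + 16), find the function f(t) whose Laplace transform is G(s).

The factor e^(-s) signals a time shift by c = 1 (second shifting theorem).
L{cos(4t)} = s/(s^2 + 16), so L^-1{s/(s^2 + 16)} = cos(4*t).
Hence the inverse is u(t - 1) times that function evaluated at t - 1.

f(t) = Heaviside(t - 1)*(cos(4*t - 4))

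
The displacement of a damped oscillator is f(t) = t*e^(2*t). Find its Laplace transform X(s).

L{e^(2t)} = 1/(s - 2).
Then apply L{t·g(t)} = -d/ds[G(s)] with G(s) = 1/(s - 2):
differentiating 1 time and applying the sign gives (s - 2)^(-2).

X(s) = (s - 2)^(-2)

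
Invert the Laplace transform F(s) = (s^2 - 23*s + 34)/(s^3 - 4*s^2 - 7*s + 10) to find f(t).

Factor the denominator: s^3 - 4*s^2 - 7*s + 10 = (s - 5)*(s - 1)*(s + 2).
Partial fraction decomposition gives [4/(s + 2)] + [-2/(s - 5)] + [-1/(s - 1)].
Invert each term: 4/(s + 2) ↔ 4e^(-2t); -2/(s - 5) ↔ -2e^(5t); -1/(s - 1) ↔ -e^(t).

f(t) = -2*exp(5*t) - exp(t) + 4*exp(-2*t)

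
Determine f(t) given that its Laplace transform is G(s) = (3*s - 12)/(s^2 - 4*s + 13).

f(t) = -2*exp(2*t)*sin(3*t) + 3*exp(2*t)*cos(3*t)

Complete the square in the denominator: s^2 - 4*s + 13 = (s - 2)^2 + 3^2.
Split the numerator to match: 3*s - 12 = 3·(s - 2) - 2·3.
Invert each term: 3·(s - 2)/((s - 2)^2 + 9) ↔ 3e^(2t)cos(3t); -2·3/((s - 2)^2 + 9) ↔ -2e^(2t)sin(3t).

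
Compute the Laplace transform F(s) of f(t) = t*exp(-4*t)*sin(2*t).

F(s) = 4*(s + 4)/(s^2 + 8*s + 20)^2

L{sin(2t)} = 2/(s^2 + 4).
Multiplying by e^(-4t) shifts s → s + 4, so L{exp(-4*t)*sin(2*t)} = 2/((s + 4)^2 + 4).
Then apply L{t·g(t)} = -d/ds[G(s)] with G(s) = 2/((s + 4)^2 + 4):
differentiating 1 time and applying the sign gives 4*(s + 4)/(s^2 + 8*s + 20)^2.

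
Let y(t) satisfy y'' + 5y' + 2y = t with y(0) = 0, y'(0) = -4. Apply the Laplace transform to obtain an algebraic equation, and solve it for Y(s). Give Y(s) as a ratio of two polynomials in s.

Y(s) = (-4*s^2 + 1)/(s^4 + 5*s^3 + 2*s^2)

Apply the Laplace transform to the equation.
With L{y''} = s^2 Y - s·y(0) - y'(0) and L{y'} = sY - y(0), with y(0) = 0, y'(0) = -4: the LHS transforms to (s^2 + 5*s + 2)Y - (-4).
The right side is L{t} = s^(-2).
So (s^2 + 5*s + 2)Y = s^(-2) + (-4).
Divide through and combine into a single rational function.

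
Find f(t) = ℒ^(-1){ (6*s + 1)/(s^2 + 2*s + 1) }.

f(t) = -5*t*exp(-t) + 6*exp(-t)

Factor the denominator: s^2 + 2*s + 1 = (s + 1)^2.
Partial fraction decomposition gives [6/(s + 1)] + [-5/(s + 1)^2].
Invert each term: 6/(s + 1) ↔ 6e^(-t); -5/(s + 1)^2 ↔ -5t·e^(-t).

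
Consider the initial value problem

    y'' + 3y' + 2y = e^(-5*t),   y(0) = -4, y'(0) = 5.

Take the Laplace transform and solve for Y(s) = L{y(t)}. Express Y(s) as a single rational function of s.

Take the Laplace transform of both sides.
With L{y''} = s^2 Y - s·y(0) - y'(0) and L{y'} = sY - y(0), with y(0) = -4, y'(0) = 5: the LHS transforms to (s^2 + 3*s + 2)Y - (-4*s - 7).
The right side is L{e^(-5*t)} = 1/(s + 5).
So (s^2 + 3*s + 2)Y = 1/(s + 5) + (-4*s - 7).
Solve for Y(s) and write it as one ratio of polynomials.

Y(s) = (-4*s^2 - 27*s - 34)/(s^3 + 8*s^2 + 17*s + 10)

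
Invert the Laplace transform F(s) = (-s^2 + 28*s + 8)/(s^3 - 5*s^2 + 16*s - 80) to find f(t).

Factor the denominator: s^3 - 5*s^2 + 16*s - 80 = (s - 5)*(s^2 + 16).
Partial fraction decomposition gives [3/(s - 5)] + [-4*s/(s^2 + 16)] + [8/(s^2 + 16)].
Invert each term: 3/(s - 5) ↔ 3e^(5t); -4·s/(s^2 + 16) ↔ -4cos(4t); 2·4/(s^2 + 16) ↔ 2sin(4t).

f(t) = 3*exp(5*t) + 2*sin(4*t) - 4*cos(4*t)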